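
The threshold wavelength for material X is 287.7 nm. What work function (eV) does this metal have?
4.31 eV

At the threshold wavelength, photon energy equals work function:
φ = hc/λ₀

Calculating:
φ = (6.626×10⁻³⁴ J·s)(3×10⁸ m/s) / (287.7×10⁻⁹ m)
φ = 4.31 eV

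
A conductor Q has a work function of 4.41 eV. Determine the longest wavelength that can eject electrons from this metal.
281.14 nm

The threshold wavelength is when the photon energy equals the work function:
hc/λ₀ = φ

Solving for λ₀:
λ₀ = hc/φ = (6.626×10⁻³⁴ J·s)(3×10⁸ m/s) / (4.41 eV × 1.602×10⁻¹⁹ J/eV)
λ₀ = 281.14 nm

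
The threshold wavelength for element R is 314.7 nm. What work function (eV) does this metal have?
3.94 eV

At the threshold wavelength, photon energy equals work function:
φ = hc/λ₀

Calculating:
φ = (6.626×10⁻³⁴ J·s)(3×10⁸ m/s) / (314.7×10⁻⁹ m)
φ = 3.94 eV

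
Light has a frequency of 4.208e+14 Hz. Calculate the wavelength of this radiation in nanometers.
712.43 nm

Using the wave equation: c = fλ

Solving for wavelength:
λ = c/f = (3×10⁸ m/s) / (4.208e+14 Hz)
λ = 712.43 nm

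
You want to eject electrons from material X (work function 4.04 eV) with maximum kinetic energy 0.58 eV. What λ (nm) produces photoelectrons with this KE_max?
268.36 nm

From Einstein's equation: KE_max = hc/λ - φ

Rearranging for λ:
hc/λ = KE_max + φ
λ = hc/(KE_max + φ)

Required photon energy:
E_photon = KE_max + φ = 0.58 + 4.04 = 4.62 eV

Required wavelength:
λ = hc/E_photon = (6.626×10⁻³⁴)(3×10⁸) / (4.62 × 1.602×10⁻¹⁹)
λ = 268.36 nm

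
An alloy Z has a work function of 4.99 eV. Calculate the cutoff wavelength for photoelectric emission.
248.47 nm

The threshold wavelength is when the photon energy equals the work function:
hc/λ₀ = φ

Solving for λ₀:
λ₀ = hc/φ = (6.626×10⁻³⁴ J·s)(3×10⁸ m/s) / (4.99 eV × 1.602×10⁻¹⁹ J/eV)
λ₀ = 248.47 nm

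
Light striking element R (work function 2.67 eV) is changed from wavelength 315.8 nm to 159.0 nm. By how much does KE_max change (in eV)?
3.8717 eV

Using Einstein's equation: KE_max = hc/λ - φ

For λ₁ = 315.8 nm:
KE₁ = hc/λ₁ - φ = 3.9260 - 2.67 = 1.2560 eV

For λ₂ = 159.0 nm:
KE₂ = hc/λ₂ - φ = 7.7977 - 2.67 = 5.1277 eV

Change in KE:
ΔKE = KE₂ - KE₁ = 5.1277 - 1.2560 = 3.8717 eV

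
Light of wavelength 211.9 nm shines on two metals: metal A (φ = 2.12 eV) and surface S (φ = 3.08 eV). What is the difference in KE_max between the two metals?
0.9600 eV

Using KE_max = hc/λ - φ for each metal:

Photon energy: E = hc/λ = 5.8511 eV

For metal A (φ₁ = 2.12 eV):
KE₁ = E - φ₁ = 5.8511 - 2.12 = 3.7311 eV

For surface S (φ₂ = 3.08 eV):
KE₂ = E - φ₂ = 5.8511 - 3.08 = 2.7711 eV

Difference:
ΔKE = KE₁ - KE₂ = 3.7311 - 2.7711 = 0.9600 eV

Note: The difference equals the difference in work functions: 3.08 - 2.12 = 0.96 eV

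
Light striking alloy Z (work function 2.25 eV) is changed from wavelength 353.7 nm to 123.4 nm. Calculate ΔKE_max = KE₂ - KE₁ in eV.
6.5420 eV

Using Einstein's equation: KE_max = hc/λ - φ

For λ₁ = 353.7 nm:
KE₁ = hc/λ₁ - φ = 3.5053 - 2.25 = 1.2553 eV

For λ₂ = 123.4 nm:
KE₂ = hc/λ₂ - φ = 10.0473 - 2.25 = 7.7973 eV

Change in KE:
ΔKE = KE₂ - KE₁ = 7.7973 - 1.2553 = 6.5420 eV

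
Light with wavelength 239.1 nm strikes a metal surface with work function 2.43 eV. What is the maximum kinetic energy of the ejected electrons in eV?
2.7555 eV

Using Einstein's photoelectric equation: KE_max = hf - φ = hc/λ - φ

First, calculate the photon energy:
E_photon = hc/λ = (6.626×10⁻³⁴ J·s)(3×10⁸ m/s) / (239.1×10⁻⁹ m)
E_photon = 5.1855 eV

Then, the maximum kinetic energy:
KE_max = E_photon - φ = 5.1855 eV - 2.43 eV = 2.7555 eV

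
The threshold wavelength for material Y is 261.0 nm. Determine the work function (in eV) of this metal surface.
4.75 eV

At the threshold wavelength, photon energy equals work function:
φ = hc/λ₀

Calculating:
φ = (6.626×10⁻³⁴ J·s)(3×10⁸ m/s) / (261.0×10⁻⁹ m)
φ = 4.75 eV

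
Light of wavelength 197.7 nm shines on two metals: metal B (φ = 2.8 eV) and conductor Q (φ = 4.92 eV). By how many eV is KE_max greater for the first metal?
2.1200 eV

Using KE_max = hc/λ - φ for each metal:

Photon energy: E = hc/λ = 6.2713 eV

For metal B (φ₁ = 2.8 eV):
KE₁ = E - φ₁ = 6.2713 - 2.8 = 3.4713 eV

For conductor Q (φ₂ = 4.92 eV):
KE₂ = E - φ₂ = 6.2713 - 4.92 = 1.3513 eV

Difference:
ΔKE = KE₁ - KE₂ = 3.4713 - 1.3513 = 2.1200 eV

Note: The difference equals the difference in work functions: 4.92 - 2.8 = 2.12 eV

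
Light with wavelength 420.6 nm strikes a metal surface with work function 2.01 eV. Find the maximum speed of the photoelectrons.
5.7435e+05 m/s

First, find the maximum kinetic energy:
E_photon = hc/λ = 2.9478 eV
KE_max = E_photon - φ = 2.9478 - 2.01 = 0.9378 eV

Convert to Joules: KE_max = 0.9378 × 1.602×10⁻¹⁹ J = 1.5025e-19 J

Then use KE = ½mv² to find velocity:
v = √(2·KE/m) = √(2 × 1.5025e-19 J / 9.109e-31 kg)
v = 5.7435e+05 m/s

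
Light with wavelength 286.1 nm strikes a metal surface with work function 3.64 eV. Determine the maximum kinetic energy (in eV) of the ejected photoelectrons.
0.6936 eV

Using Einstein's photoelectric equation: KE_max = hf - φ = hc/λ - φ

First, calculate the photon energy:
E_photon = hc/λ = (6.626×10⁻³⁴ J·s)(3×10⁸ m/s) / (286.1×10⁻⁹ m)
E_photon = 4.3336 eV

Then, the maximum kinetic energy:
KE_max = E_photon - φ = 4.3336 eV - 3.64 eV = 0.6936 eV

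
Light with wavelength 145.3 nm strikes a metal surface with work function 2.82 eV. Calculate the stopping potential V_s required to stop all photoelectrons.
5.7130 V

The stopping potential V_s satisfies: eV_s = KE_max

First, find KE_max using Einstein's equation:
E_photon = hc/λ = 8.5330 eV
KE_max = E_photon - φ = 8.5330 - 2.82 = 5.7130 eV

Since eV_s = KE_max:
V_s = KE_max/e = 5.7130 V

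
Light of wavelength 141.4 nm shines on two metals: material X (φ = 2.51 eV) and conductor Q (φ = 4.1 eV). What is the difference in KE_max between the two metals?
1.5900 eV

Using KE_max = hc/λ - φ for each metal:

Photon energy: E = hc/λ = 8.7683 eV

For material X (φ₁ = 2.51 eV):
KE₁ = E - φ₁ = 8.7683 - 2.51 = 6.2583 eV

For conductor Q (φ₂ = 4.1 eV):
KE₂ = E - φ₂ = 8.7683 - 4.1 = 4.6683 eV

Difference:
ΔKE = KE₁ - KE₂ = 6.2583 - 4.6683 = 1.5900 eV

Note: The difference equals the difference in work functions: 4.1 - 2.51 = 1.59 eV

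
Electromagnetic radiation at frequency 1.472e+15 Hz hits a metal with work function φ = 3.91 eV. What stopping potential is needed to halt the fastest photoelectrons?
2.1777 V

The stopping potential V_s satisfies: eV_s = KE_max

First, find KE_max using Einstein's equation:
E_photon = hf = (6.626×10⁻³⁴ J·s)(1.472e+15 Hz) = 6.0877 eV
KE_max = E_photon - φ = 6.0877 - 3.91 = 2.1777 eV

Since eV_s = KE_max:
V_s = KE_max/e = 2.1777 V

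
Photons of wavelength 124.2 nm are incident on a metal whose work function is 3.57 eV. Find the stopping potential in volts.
6.4126 V

The stopping potential V_s satisfies: eV_s = KE_max

First, find KE_max using Einstein's equation:
E_photon = hc/λ = 9.9826 eV
KE_max = E_photon - φ = 9.9826 - 3.57 = 6.4126 eV

Since eV_s = KE_max:
V_s = KE_max/e = 6.4126 V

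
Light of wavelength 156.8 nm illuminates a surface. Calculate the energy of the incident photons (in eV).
7.9072 eV

Using E = hf = hc/λ:

E = hc/λ = (6.626×10⁻³⁴ J·s)(3×10⁸ m/s) / (156.8×10⁻⁹ m)
E = 7.9072 eV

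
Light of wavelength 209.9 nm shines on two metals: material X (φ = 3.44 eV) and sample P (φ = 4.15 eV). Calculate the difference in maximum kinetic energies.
0.7100 eV

Using KE_max = hc/λ - φ for each metal:

Photon energy: E = hc/λ = 5.9068 eV

For material X (φ₁ = 3.44 eV):
KE₁ = E - φ₁ = 5.9068 - 3.44 = 2.4668 eV

For sample P (φ₂ = 4.15 eV):
KE₂ = E - φ₂ = 5.9068 - 4.15 = 1.7568 eV

Difference:
ΔKE = KE₁ - KE₂ = 2.4668 - 1.7568 = 0.7100 eV

Note: The difference equals the difference in work functions: 4.15 - 3.44 = 0.71 eV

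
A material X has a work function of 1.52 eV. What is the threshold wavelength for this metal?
815.69 nm

The threshold wavelength is when the photon energy equals the work function:
hc/λ₀ = φ

Solving for λ₀:
λ₀ = hc/φ = (6.626×10⁻³⁴ J·s)(3×10⁸ m/s) / (1.52 eV × 1.602×10⁻¹⁹ J/eV)
λ₀ = 815.69 nm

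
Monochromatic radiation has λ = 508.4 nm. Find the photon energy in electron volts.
2.4387 eV

Using E = hf = hc/λ:

E = hc/λ = (6.626×10⁻³⁴ J·s)(3×10⁸ m/s) / (508.4×10⁻⁹ m)
E = 2.4387 eV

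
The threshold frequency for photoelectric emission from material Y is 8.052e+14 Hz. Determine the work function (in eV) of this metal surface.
3.33 eV

At the threshold frequency, photon energy equals work function:
φ = hf₀

Calculating:
φ = (6.626×10⁻³⁴ J·s)(8.052e+14 Hz)
φ = 3.33 eV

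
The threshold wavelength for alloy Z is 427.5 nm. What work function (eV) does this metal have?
2.90 eV

At the threshold wavelength, photon energy equals work function:
φ = hc/λ₀

Calculating:
φ = (6.626×10⁻³⁴ J·s)(3×10⁸ m/s) / (427.5×10⁻⁹ m)
φ = 2.90 eV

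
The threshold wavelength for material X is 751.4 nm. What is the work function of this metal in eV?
1.65 eV

At the threshold wavelength, photon energy equals work function:
φ = hc/λ₀

Calculating:
φ = (6.626×10⁻³⁴ J·s)(3×10⁸ m/s) / (751.4×10⁻⁹ m)
φ = 1.65 eV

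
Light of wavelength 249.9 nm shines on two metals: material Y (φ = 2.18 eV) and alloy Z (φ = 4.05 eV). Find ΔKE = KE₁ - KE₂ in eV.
1.8700 eV

Using KE_max = hc/λ - φ for each metal:

Photon energy: E = hc/λ = 4.9614 eV

For material Y (φ₁ = 2.18 eV):
KE₁ = E - φ₁ = 4.9614 - 2.18 = 2.7814 eV

For alloy Z (φ₂ = 4.05 eV):
KE₂ = E - φ₂ = 4.9614 - 4.05 = 0.9114 eV

Difference:
ΔKE = KE₁ - KE₂ = 2.7814 - 0.9114 = 1.8700 eV

Note: The difference equals the difference in work functions: 4.05 - 2.18 = 1.87 eV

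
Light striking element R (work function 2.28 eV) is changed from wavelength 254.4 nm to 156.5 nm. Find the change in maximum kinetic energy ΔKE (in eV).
3.0487 eV

Using Einstein's equation: KE_max = hc/λ - φ

For λ₁ = 254.4 nm:
KE₁ = hc/λ₁ - φ = 4.8736 - 2.28 = 2.5936 eV

For λ₂ = 156.5 nm:
KE₂ = hc/λ₂ - φ = 7.9223 - 2.28 = 5.6423 eV

Change in KE:
ΔKE = KE₂ - KE₁ = 5.6423 - 2.5936 = 3.0487 eV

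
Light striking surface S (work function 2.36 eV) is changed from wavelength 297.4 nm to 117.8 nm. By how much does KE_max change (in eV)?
6.3560 eV

Using Einstein's equation: KE_max = hc/λ - φ

For λ₁ = 297.4 nm:
KE₁ = hc/λ₁ - φ = 4.1689 - 2.36 = 1.8089 eV

For λ₂ = 117.8 nm:
KE₂ = hc/λ₂ - φ = 10.5250 - 2.36 = 8.1650 eV

Change in KE:
ΔKE = KE₂ - KE₁ = 8.1650 - 1.8089 = 6.3560 eV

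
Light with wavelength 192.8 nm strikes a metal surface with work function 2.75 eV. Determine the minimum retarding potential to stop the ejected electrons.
3.6807 V

The stopping potential V_s satisfies: eV_s = KE_max

First, find KE_max using Einstein's equation:
E_photon = hc/λ = 6.4307 eV
KE_max = E_photon - φ = 6.4307 - 2.75 = 3.6807 eV

Since eV_s = KE_max:
V_s = KE_max/e = 3.6807 V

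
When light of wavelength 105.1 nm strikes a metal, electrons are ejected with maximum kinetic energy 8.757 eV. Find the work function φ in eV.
3.04 eV

From Einstein's photoelectric equation: KE_max = hf - φ = hc/λ - φ

Rearranging for φ:
φ = hc/λ - KE_max

Calculate photon energy:
E_photon = hc/λ = 11.7968 eV

Therefore:
φ = 11.7968 - 8.757 = 3.04 eV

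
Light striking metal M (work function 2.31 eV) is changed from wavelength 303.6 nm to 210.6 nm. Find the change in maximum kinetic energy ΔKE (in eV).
1.8034 eV

Using Einstein's equation: KE_max = hc/λ - φ

For λ₁ = 303.6 nm:
KE₁ = hc/λ₁ - φ = 4.0838 - 2.31 = 1.7738 eV

For λ₂ = 210.6 nm:
KE₂ = hc/λ₂ - φ = 5.8872 - 2.31 = 3.5772 eV

Change in KE:
ΔKE = KE₂ - KE₁ = 3.5772 - 1.7738 = 1.8034 eV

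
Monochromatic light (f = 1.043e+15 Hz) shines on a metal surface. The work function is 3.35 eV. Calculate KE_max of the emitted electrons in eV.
0.9635 eV

Using Einstein's photoelectric equation: KE_max = hf - φ

First, calculate the photon energy:
E_photon = hf = (6.626×10⁻³⁴ J·s)(1.043e+15 Hz)
E_photon = 4.3135 eV

Then, the maximum kinetic energy:
KE_max = E_photon - φ = 4.3135 eV - 3.35 eV = 0.9635 eV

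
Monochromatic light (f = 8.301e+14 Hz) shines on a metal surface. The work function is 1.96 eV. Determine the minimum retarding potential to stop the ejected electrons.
1.4730 V

The stopping potential V_s satisfies: eV_s = KE_max

First, find KE_max using Einstein's equation:
E_photon = hf = (6.626×10⁻³⁴ J·s)(8.301e+14 Hz) = 3.4330 eV
KE_max = E_photon - φ = 3.4330 - 1.96 = 1.4730 eV

Since eV_s = KE_max:
V_s = KE_max/e = 1.4730 V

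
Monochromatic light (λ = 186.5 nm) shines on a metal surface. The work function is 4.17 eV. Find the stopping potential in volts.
2.4779 V

The stopping potential V_s satisfies: eV_s = KE_max

First, find KE_max using Einstein's equation:
E_photon = hc/λ = 6.6479 eV
KE_max = E_photon - φ = 6.6479 - 4.17 = 2.4779 eV

Since eV_s = KE_max:
V_s = KE_max/e = 2.4779 V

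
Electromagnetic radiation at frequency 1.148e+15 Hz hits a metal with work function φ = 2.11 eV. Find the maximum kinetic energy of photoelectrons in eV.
2.6377 eV

Using Einstein's photoelectric equation: KE_max = hf - φ

First, calculate the photon energy:
E_photon = hf = (6.626×10⁻³⁴ J·s)(1.148e+15 Hz)
E_photon = 4.7477 eV

Then, the maximum kinetic energy:
KE_max = E_photon - φ = 4.7477 eV - 2.11 eV = 2.6377 eV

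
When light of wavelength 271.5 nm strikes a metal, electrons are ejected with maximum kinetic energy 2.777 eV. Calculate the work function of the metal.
1.79 eV

From Einstein's photoelectric equation: KE_max = hf - φ = hc/λ - φ

Rearranging for φ:
φ = hc/λ - KE_max

Calculate photon energy:
E_photon = hc/λ = 4.5666 eV

Therefore:
φ = 4.5666 - 2.777 = 1.79 eV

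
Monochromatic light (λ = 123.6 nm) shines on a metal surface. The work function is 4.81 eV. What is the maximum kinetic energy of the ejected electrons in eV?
5.2211 eV

Using Einstein's photoelectric equation: KE_max = hf - φ = hc/λ - φ

First, calculate the photon energy:
E_photon = hc/λ = (6.626×10⁻³⁴ J·s)(3×10⁸ m/s) / (123.6×10⁻⁹ m)
E_photon = 10.0311 eV

Then, the maximum kinetic energy:
KE_max = E_photon - φ = 10.0311 eV - 4.81 eV = 5.2211 eV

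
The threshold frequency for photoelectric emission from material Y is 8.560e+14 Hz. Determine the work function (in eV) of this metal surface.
3.54 eV

At the threshold frequency, photon energy equals work function:
φ = hf₀

Calculating:
φ = (6.626×10⁻³⁴ J·s)(8.560e+14 Hz)
φ = 3.54 eV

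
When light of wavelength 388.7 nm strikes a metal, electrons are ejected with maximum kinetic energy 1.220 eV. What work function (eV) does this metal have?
1.97 eV

From Einstein's photoelectric equation: KE_max = hf - φ = hc/λ - φ

Rearranging for φ:
φ = hc/λ - KE_max

Calculate photon energy:
E_photon = hc/λ = 3.1897 eV

Therefore:
φ = 3.1897 - 1.220 = 1.97 eV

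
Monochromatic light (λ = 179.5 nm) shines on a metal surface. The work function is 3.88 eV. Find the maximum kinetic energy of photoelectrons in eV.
3.0272 eV

Using Einstein's photoelectric equation: KE_max = hf - φ = hc/λ - φ

First, calculate the photon energy:
E_photon = hc/λ = (6.626×10⁻³⁴ J·s)(3×10⁸ m/s) / (179.5×10⁻⁹ m)
E_photon = 6.9072 eV

Then, the maximum kinetic energy:
KE_max = E_photon - φ = 6.9072 eV - 3.88 eV = 3.0272 eV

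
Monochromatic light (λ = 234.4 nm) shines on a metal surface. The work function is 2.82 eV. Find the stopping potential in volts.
2.4694 V

The stopping potential V_s satisfies: eV_s = KE_max

First, find KE_max using Einstein's equation:
E_photon = hc/λ = 5.2894 eV
KE_max = E_photon - φ = 5.2894 - 2.82 = 2.4694 eV

Since eV_s = KE_max:
V_s = KE_max/e = 2.4694 V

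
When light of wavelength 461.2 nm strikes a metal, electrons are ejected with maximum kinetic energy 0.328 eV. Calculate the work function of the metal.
2.36 eV

From Einstein's photoelectric equation: KE_max = hf - φ = hc/λ - φ

Rearranging for φ:
φ = hc/λ - KE_max

Calculate photon energy:
E_photon = hc/λ = 2.6883 eV

Therefore:
φ = 2.6883 - 0.328 = 2.36 eV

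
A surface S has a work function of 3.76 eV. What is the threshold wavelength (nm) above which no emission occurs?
329.75 nm

The threshold wavelength is when the photon energy equals the work function:
hc/λ₀ = φ

Solving for λ₀:
λ₀ = hc/φ = (6.626×10⁻³⁴ J·s)(3×10⁸ m/s) / (3.76 eV × 1.602×10⁻¹⁹ J/eV)
λ₀ = 329.75 nm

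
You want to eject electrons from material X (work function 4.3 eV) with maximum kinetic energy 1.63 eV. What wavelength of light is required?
209.08 nm

From Einstein's equation: KE_max = hc/λ - φ

Rearranging for λ:
hc/λ = KE_max + φ
λ = hc/(KE_max + φ)

Required photon energy:
E_photon = KE_max + φ = 1.63 + 4.3 = 5.93 eV

Required wavelength:
λ = hc/E_photon = (6.626×10⁻³⁴)(3×10⁸) / (5.93 × 1.602×10⁻¹⁹)
λ = 209.08 nm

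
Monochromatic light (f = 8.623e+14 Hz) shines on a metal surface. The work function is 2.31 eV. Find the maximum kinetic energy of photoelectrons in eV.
1.2562 eV

Using Einstein's photoelectric equation: KE_max = hf - φ

First, calculate the photon energy:
E_photon = hf = (6.626×10⁻³⁴ J·s)(8.623e+14 Hz)
E_photon = 3.5662 eV

Then, the maximum kinetic energy:
KE_max = E_photon - φ = 3.5662 eV - 2.31 eV = 1.2562 eV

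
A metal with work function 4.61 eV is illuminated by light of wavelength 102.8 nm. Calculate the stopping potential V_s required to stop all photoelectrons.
7.4507 V

The stopping potential V_s satisfies: eV_s = KE_max

First, find KE_max using Einstein's equation:
E_photon = hc/λ = 12.0607 eV
KE_max = E_photon - φ = 12.0607 - 4.61 = 7.4507 eV

Since eV_s = KE_max:
V_s = KE_max/e = 7.4507 V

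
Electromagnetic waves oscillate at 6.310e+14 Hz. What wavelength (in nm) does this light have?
475.11 nm

Using the wave equation: c = fλ

Solving for wavelength:
λ = c/f = (3×10⁸ m/s) / (6.310e+14 Hz)
λ = 475.11 nm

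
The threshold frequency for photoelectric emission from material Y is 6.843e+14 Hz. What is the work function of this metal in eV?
2.83 eV

At the threshold frequency, photon energy equals work function:
φ = hf₀

Calculating:
φ = (6.626×10⁻³⁴ J·s)(6.843e+14 Hz)
φ = 2.83 eV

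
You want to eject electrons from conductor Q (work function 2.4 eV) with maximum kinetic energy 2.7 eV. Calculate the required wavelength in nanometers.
243.11 nm

From Einstein's equation: KE_max = hc/λ - φ

Rearranging for λ:
hc/λ = KE_max + φ
λ = hc/(KE_max + φ)

Required photon energy:
E_photon = KE_max + φ = 2.7 + 2.4 = 5.10 eV

Required wavelength:
λ = hc/E_photon = (6.626×10⁻³⁴)(3×10⁸) / (5.10 × 1.602×10⁻¹⁹)
λ = 243.11 nm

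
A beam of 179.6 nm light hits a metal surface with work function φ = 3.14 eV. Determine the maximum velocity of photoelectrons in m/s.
1.1506e+06 m/s

First, find the maximum kinetic energy:
E_photon = hc/λ = 6.9034 eV
KE_max = E_photon - φ = 6.9034 - 3.14 = 3.7634 eV

Convert to Joules: KE_max = 3.7634 × 1.602×10⁻¹⁹ J = 6.0296e-19 J

Then use KE = ½mv² to find velocity:
v = √(2·KE/m) = √(2 × 6.0296e-19 J / 9.109e-31 kg)
v = 1.1506e+06 m/s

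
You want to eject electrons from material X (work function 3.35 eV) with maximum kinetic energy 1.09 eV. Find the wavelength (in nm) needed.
279.24 nm

From Einstein's equation: KE_max = hc/λ - φ

Rearranging for λ:
hc/λ = KE_max + φ
λ = hc/(KE_max + φ)

Required photon energy:
E_photon = KE_max + φ = 1.09 + 3.35 = 4.44 eV

Required wavelength:
λ = hc/E_photon = (6.626×10⁻³⁴)(3×10⁸) / (4.44 × 1.602×10⁻¹⁹)
λ = 279.24 nm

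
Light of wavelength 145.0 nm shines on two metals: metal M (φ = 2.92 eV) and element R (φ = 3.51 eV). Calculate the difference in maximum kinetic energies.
0.5900 eV

Using KE_max = hc/λ - φ for each metal:

Photon energy: E = hc/λ = 8.5506 eV

For metal M (φ₁ = 2.92 eV):
KE₁ = E - φ₁ = 8.5506 - 2.92 = 5.6306 eV

For element R (φ₂ = 3.51 eV):
KE₂ = E - φ₂ = 8.5506 - 3.51 = 5.0406 eV

Difference:
ΔKE = KE₁ - KE₂ = 5.6306 - 5.0406 = 0.5900 eV

Note: The difference equals the difference in work functions: 3.51 - 2.92 = 0.59 eV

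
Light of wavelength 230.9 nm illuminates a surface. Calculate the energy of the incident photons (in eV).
5.3696 eV

Using E = hf = hc/λ:

E = hc/λ = (6.626×10⁻³⁴ J·s)(3×10⁸ m/s) / (230.9×10⁻⁹ m)
E = 5.3696 eV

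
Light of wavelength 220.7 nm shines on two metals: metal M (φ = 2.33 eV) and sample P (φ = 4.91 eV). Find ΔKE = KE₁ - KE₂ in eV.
2.5800 eV

Using KE_max = hc/λ - φ for each metal:

Photon energy: E = hc/λ = 5.6178 eV

For metal M (φ₁ = 2.33 eV):
KE₁ = E - φ₁ = 5.6178 - 2.33 = 3.2878 eV

For sample P (φ₂ = 4.91 eV):
KE₂ = E - φ₂ = 5.6178 - 4.91 = 0.7078 eV

Difference:
ΔKE = KE₁ - KE₂ = 3.2878 - 0.7078 = 2.5800 eV

Note: The difference equals the difference in work functions: 4.91 - 2.33 = 2.58 eV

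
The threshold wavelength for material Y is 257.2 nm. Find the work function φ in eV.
4.82 eV

At the threshold wavelength, photon energy equals work function:
φ = hc/λ₀

Calculating:
φ = (6.626×10⁻³⁴ J·s)(3×10⁸ m/s) / (257.2×10⁻⁹ m)
φ = 4.82 eV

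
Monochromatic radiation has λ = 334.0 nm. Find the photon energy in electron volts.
3.7121 eV

Using E = hf = hc/λ:

E = hc/λ = (6.626×10⁻³⁴ J·s)(3×10⁸ m/s) / (334.0×10⁻⁹ m)
E = 3.7121 eV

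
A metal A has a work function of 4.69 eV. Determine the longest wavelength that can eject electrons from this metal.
264.36 nm

The threshold wavelength is when the photon energy equals the work function:
hc/λ₀ = φ

Solving for λ₀:
λ₀ = hc/φ = (6.626×10⁻³⁴ J·s)(3×10⁸ m/s) / (4.69 eV × 1.602×10⁻¹⁹ J/eV)
λ₀ = 264.36 nm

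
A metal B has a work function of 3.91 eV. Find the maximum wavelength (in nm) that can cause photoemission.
317.10 nm

The threshold wavelength is when the photon energy equals the work function:
hc/λ₀ = φ

Solving for λ₀:
λ₀ = hc/φ = (6.626×10⁻³⁴ J·s)(3×10⁸ m/s) / (3.91 eV × 1.602×10⁻¹⁹ J/eV)
λ₀ = 317.10 nm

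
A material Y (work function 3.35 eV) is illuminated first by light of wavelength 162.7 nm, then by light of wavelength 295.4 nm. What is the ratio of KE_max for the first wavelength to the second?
5.0408

Using Einstein's equation: KE_max = hc/λ - φ

For λ₁ = 162.7 nm:
E₁ = hc/λ₁ = 7.6204 eV
KE₁ = E₁ - φ = 7.6204 - 3.35 = 4.2704 eV

For λ₂ = 295.4 nm:
E₂ = hc/λ₂ = 4.1972 eV
KE₂ = E₂ - φ = 4.1972 - 3.35 = 0.8472 eV

Ratio: KE₁/KE₂ = 4.2704/0.8472 = 5.0408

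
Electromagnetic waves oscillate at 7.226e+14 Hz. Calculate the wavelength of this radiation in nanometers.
414.88 nm

Using the wave equation: c = fλ

Solving for wavelength:
λ = c/f = (3×10⁸ m/s) / (7.226e+14 Hz)
λ = 414.88 nm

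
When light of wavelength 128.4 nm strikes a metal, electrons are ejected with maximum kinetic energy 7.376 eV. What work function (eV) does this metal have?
2.28 eV

From Einstein's photoelectric equation: KE_max = hf - φ = hc/λ - φ

Rearranging for φ:
φ = hc/λ - KE_max

Calculate photon energy:
E_photon = hc/λ = 9.6561 eV

Therefore:
φ = 9.6561 - 7.376 = 2.28 eV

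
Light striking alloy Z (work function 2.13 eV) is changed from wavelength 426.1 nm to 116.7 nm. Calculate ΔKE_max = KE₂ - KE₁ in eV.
7.7144 eV

Using Einstein's equation: KE_max = hc/λ - φ

For λ₁ = 426.1 nm:
KE₁ = hc/λ₁ - φ = 2.9097 - 2.13 = 0.7797 eV

For λ₂ = 116.7 nm:
KE₂ = hc/λ₂ - φ = 10.6242 - 2.13 = 8.4942 eV

Change in KE:
ΔKE = KE₂ - KE₁ = 8.4942 - 0.7797 = 7.7144 eV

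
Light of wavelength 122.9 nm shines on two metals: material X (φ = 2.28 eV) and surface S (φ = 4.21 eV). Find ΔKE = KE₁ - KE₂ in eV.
1.9300 eV

Using KE_max = hc/λ - φ for each metal:

Photon energy: E = hc/λ = 10.0882 eV

For material X (φ₁ = 2.28 eV):
KE₁ = E - φ₁ = 10.0882 - 2.28 = 7.8082 eV

For surface S (φ₂ = 4.21 eV):
KE₂ = E - φ₂ = 10.0882 - 4.21 = 5.8782 eV

Difference:
ΔKE = KE₁ - KE₂ = 7.8082 - 5.8782 = 1.9300 eV

Note: The difference equals the difference in work functions: 4.21 - 2.28 = 1.93 eV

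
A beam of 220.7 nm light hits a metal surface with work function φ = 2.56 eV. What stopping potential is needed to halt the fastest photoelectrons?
3.0578 V

The stopping potential V_s satisfies: eV_s = KE_max

First, find KE_max using Einstein's equation:
E_photon = hc/λ = 5.6178 eV
KE_max = E_photon - φ = 5.6178 - 2.56 = 3.0578 eV

Since eV_s = KE_max:
V_s = KE_max/e = 3.0578 V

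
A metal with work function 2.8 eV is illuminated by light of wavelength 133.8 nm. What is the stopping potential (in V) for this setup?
6.4664 V

The stopping potential V_s satisfies: eV_s = KE_max

First, find KE_max using Einstein's equation:
E_photon = hc/λ = 9.2664 eV
KE_max = E_photon - φ = 9.2664 - 2.8 = 6.4664 eV

Since eV_s = KE_max:
V_s = KE_max/e = 6.4664 V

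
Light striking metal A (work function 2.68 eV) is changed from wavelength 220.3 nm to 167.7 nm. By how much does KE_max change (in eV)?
1.7652 eV

Using Einstein's equation: KE_max = hc/λ - φ

For λ₁ = 220.3 nm:
KE₁ = hc/λ₁ - φ = 5.6280 - 2.68 = 2.9480 eV

For λ₂ = 167.7 nm:
KE₂ = hc/λ₂ - φ = 7.3932 - 2.68 = 4.7132 eV

Change in KE:
ΔKE = KE₂ - KE₁ = 4.7132 - 2.9480 = 1.7652 eV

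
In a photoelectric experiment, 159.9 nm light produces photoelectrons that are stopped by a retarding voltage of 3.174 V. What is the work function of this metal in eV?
4.58 eV

The stopping potential gives the maximum kinetic energy: KE_max = eV_s = 3.174 eV

From Einstein's photoelectric equation: KE_max = hc/λ - φ
Rearranging: φ = hc/λ - KE_max

Calculate photon energy:
E_photon = hc/λ = (6.626×10⁻³⁴ J·s)(3×10⁸ m/s) / (159.9×10⁻⁹ m) = 7.7539 eV

Therefore:
φ = 7.7539 - 3.174 = 4.58 eV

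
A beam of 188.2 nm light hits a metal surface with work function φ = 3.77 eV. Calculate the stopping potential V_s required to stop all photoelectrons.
2.8179 V

The stopping potential V_s satisfies: eV_s = KE_max

First, find KE_max using Einstein's equation:
E_photon = hc/λ = 6.5879 eV
KE_max = E_photon - φ = 6.5879 - 3.77 = 2.8179 eV

Since eV_s = KE_max:
V_s = KE_max/e = 2.8179 V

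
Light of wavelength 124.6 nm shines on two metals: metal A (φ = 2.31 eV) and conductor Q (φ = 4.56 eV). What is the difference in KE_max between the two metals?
2.2500 eV

Using KE_max = hc/λ - φ for each metal:

Photon energy: E = hc/λ = 9.9506 eV

For metal A (φ₁ = 2.31 eV):
KE₁ = E - φ₁ = 9.9506 - 2.31 = 7.6406 eV

For conductor Q (φ₂ = 4.56 eV):
KE₂ = E - φ₂ = 9.9506 - 4.56 = 5.3906 eV

Difference:
ΔKE = KE₁ - KE₂ = 7.6406 - 5.3906 = 2.2500 eV

Note: The difference equals the difference in work functions: 4.56 - 2.31 = 2.25 eV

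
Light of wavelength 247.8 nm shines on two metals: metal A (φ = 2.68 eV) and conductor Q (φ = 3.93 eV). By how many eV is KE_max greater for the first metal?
1.2500 eV

Using KE_max = hc/λ - φ for each metal:

Photon energy: E = hc/λ = 5.0034 eV

For metal A (φ₁ = 2.68 eV):
KE₁ = E - φ₁ = 5.0034 - 2.68 = 2.3234 eV

For conductor Q (φ₂ = 3.93 eV):
KE₂ = E - φ₂ = 5.0034 - 3.93 = 1.0734 eV

Difference:
ΔKE = KE₁ - KE₂ = 2.3234 - 1.0734 = 1.2500 eV

Note: The difference equals the difference in work functions: 3.93 - 2.68 = 1.25 eV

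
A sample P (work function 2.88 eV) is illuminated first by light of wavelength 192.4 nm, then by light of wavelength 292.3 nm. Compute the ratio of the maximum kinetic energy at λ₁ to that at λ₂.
2.6174

Using Einstein's equation: KE_max = hc/λ - φ

For λ₁ = 192.4 nm:
E₁ = hc/λ₁ = 6.4441 eV
KE₁ = E₁ - φ = 6.4441 - 2.88 = 3.5641 eV

For λ₂ = 292.3 nm:
E₂ = hc/λ₂ = 4.2417 eV
KE₂ = E₂ - φ = 4.2417 - 2.88 = 1.3617 eV

Ratio: KE₁/KE₂ = 3.5641/1.3617 = 2.6174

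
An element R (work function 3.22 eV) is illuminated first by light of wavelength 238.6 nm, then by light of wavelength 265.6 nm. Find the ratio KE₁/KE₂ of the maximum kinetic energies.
1.3648

Using Einstein's equation: KE_max = hc/λ - φ

For λ₁ = 238.6 nm:
E₁ = hc/λ₁ = 5.1963 eV
KE₁ = E₁ - φ = 5.1963 - 3.22 = 1.9763 eV

For λ₂ = 265.6 nm:
E₂ = hc/λ₂ = 4.6681 eV
KE₂ = E₂ - φ = 4.6681 - 3.22 = 1.4481 eV

Ratio: KE₁/KE₂ = 1.9763/1.4481 = 1.3648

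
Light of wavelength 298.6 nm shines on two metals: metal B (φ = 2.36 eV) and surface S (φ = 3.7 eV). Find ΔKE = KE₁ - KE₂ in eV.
1.3400 eV

Using KE_max = hc/λ - φ for each metal:

Photon energy: E = hc/λ = 4.1522 eV

For metal B (φ₁ = 2.36 eV):
KE₁ = E - φ₁ = 4.1522 - 2.36 = 1.7922 eV

For surface S (φ₂ = 3.7 eV):
KE₂ = E - φ₂ = 4.1522 - 3.7 = 0.4522 eV

Difference:
ΔKE = KE₁ - KE₂ = 1.7922 - 0.4522 = 1.3400 eV

Note: The difference equals the difference in work functions: 3.7 - 2.36 = 1.34 eV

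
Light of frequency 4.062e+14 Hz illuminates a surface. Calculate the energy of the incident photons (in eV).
1.6799 eV

Using E = hf:

E = hf = (6.626×10⁻³⁴ J·s)(4.062e+14 Hz)
E = 1.6799 eV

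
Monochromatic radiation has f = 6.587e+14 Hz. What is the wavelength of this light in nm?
455.13 nm

Using the wave equation: c = fλ

Solving for wavelength:
λ = c/f = (3×10⁸ m/s) / (6.587e+14 Hz)
λ = 455.13 nm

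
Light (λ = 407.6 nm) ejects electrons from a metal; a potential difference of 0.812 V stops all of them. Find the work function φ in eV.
2.23 eV

The stopping potential gives the maximum kinetic energy: KE_max = eV_s = 0.812 eV

From Einstein's photoelectric equation: KE_max = hc/λ - φ
Rearranging: φ = hc/λ - KE_max

Calculate photon energy:
E_photon = hc/λ = (6.626×10⁻³⁴ J·s)(3×10⁸ m/s) / (407.6×10⁻⁹ m) = 3.0418 eV

Therefore:
φ = 3.0418 - 0.812 = 2.23 eV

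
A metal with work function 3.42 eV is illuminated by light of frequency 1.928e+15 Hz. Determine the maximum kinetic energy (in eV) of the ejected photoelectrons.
4.5536 eV

Using Einstein's photoelectric equation: KE_max = hf - φ

First, calculate the photon energy:
E_photon = hf = (6.626×10⁻³⁴ J·s)(1.928e+15 Hz)
E_photon = 7.9736 eV

Then, the maximum kinetic energy:
KE_max = E_photon - φ = 7.9736 eV - 3.42 eV = 4.5536 eV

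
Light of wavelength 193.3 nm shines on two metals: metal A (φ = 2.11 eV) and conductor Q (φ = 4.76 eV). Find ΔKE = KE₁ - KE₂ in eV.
2.6500 eV

Using KE_max = hc/λ - φ for each metal:

Photon energy: E = hc/λ = 6.4141 eV

For metal A (φ₁ = 2.11 eV):
KE₁ = E - φ₁ = 6.4141 - 2.11 = 4.3041 eV

For conductor Q (φ₂ = 4.76 eV):
KE₂ = E - φ₂ = 6.4141 - 4.76 = 1.6541 eV

Difference:
ΔKE = KE₁ - KE₂ = 4.3041 - 1.6541 = 2.6500 eV

Note: The difference equals the difference in work functions: 4.76 - 2.11 = 2.65 eV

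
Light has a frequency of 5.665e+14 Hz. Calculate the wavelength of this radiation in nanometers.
529.20 nm

Using the wave equation: c = fλ

Solving for wavelength:
λ = c/f = (3×10⁸ m/s) / (5.665e+14 Hz)
λ = 529.20 nm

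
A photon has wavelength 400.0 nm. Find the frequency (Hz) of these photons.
7.4948e+14 Hz

Using the wave equation: c = fλ

Solving for frequency:
f = c/λ = (3×10⁸ m/s) / (400.0×10⁻⁹ m)
f = 7.4948e+14 Hz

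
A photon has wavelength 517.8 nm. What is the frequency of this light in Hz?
5.7897e+14 Hz

Using the wave equation: c = fλ

Solving for frequency:
f = c/λ = (3×10⁸ m/s) / (517.8×10⁻⁹ m)
f = 5.7897e+14 Hz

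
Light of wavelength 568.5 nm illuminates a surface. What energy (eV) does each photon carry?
2.1809 eV

Using E = hf = hc/λ:

E = hc/λ = (6.626×10⁻³⁴ J·s)(3×10⁸ m/s) / (568.5×10⁻⁹ m)
E = 2.1809 eV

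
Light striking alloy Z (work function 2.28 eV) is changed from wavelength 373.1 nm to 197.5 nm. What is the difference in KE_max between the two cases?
2.9546 eV

Using Einstein's equation: KE_max = hc/λ - φ

For λ₁ = 373.1 nm:
KE₁ = hc/λ₁ - φ = 3.3231 - 2.28 = 1.0431 eV

For λ₂ = 197.5 nm:
KE₂ = hc/λ₂ - φ = 6.2777 - 2.28 = 3.9977 eV

Change in KE:
ΔKE = KE₂ - KE₁ = 3.9977 - 1.0431 = 2.9546 eV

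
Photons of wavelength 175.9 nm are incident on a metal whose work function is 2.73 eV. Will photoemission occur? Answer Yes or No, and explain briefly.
Yes

For photoemission, the photon energy must exceed the work function.

Photon energy: E = hc/λ = 7.0486 eV
Work function: φ = 2.73 eV

Since E_photon (7.0486 eV) > φ (2.73 eV), photoemission WILL occur.
The threshold wavelength is λ₀ = hc/φ = 454.2 nm.
Since 175.9 nm < 454.2 nm, the light has sufficient energy.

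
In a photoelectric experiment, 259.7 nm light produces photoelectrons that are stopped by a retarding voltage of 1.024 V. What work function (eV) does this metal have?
3.75 eV

The stopping potential gives the maximum kinetic energy: KE_max = eV_s = 1.024 eV

From Einstein's photoelectric equation: KE_max = hc/λ - φ
Rearranging: φ = hc/λ - KE_max

Calculate photon energy:
E_photon = hc/λ = (6.626×10⁻³⁴ J·s)(3×10⁸ m/s) / (259.7×10⁻⁹ m) = 4.7741 eV

Therefore:
φ = 4.7741 - 1.024 = 3.75 eV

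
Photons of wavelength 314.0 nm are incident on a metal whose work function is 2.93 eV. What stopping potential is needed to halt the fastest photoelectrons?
1.0185 V

The stopping potential V_s satisfies: eV_s = KE_max

First, find KE_max using Einstein's equation:
E_photon = hc/λ = 3.9485 eV
KE_max = E_photon - φ = 3.9485 - 2.93 = 1.0185 eV

Since eV_s = KE_max:
V_s = KE_max/e = 1.0185 V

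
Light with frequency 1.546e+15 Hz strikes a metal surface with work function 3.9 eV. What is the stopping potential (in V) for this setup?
2.4937 V

The stopping potential V_s satisfies: eV_s = KE_max

First, find KE_max using Einstein's equation:
E_photon = hf = (6.626×10⁻³⁴ J·s)(1.546e+15 Hz) = 6.3937 eV
KE_max = E_photon - φ = 6.3937 - 3.9 = 2.4937 eV

Since eV_s = KE_max:
V_s = KE_max/e = 2.4937 V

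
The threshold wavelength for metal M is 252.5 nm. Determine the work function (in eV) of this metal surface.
4.91 eV

At the threshold wavelength, photon energy equals work function:
φ = hc/λ₀

Calculating:
φ = (6.626×10⁻³⁴ J·s)(3×10⁸ m/s) / (252.5×10⁻⁹ m)
φ = 4.91 eV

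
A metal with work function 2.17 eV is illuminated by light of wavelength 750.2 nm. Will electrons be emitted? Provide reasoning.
No

For photoemission, the photon energy must exceed the work function.

Photon energy: E = hc/λ = 1.6527 eV
Work function: φ = 2.17 eV

Since E_photon (1.6527 eV) < φ (2.17 eV), photoemission will NOT occur.
The threshold wavelength is λ₀ = hc/φ = 571.4 nm.
Since 750.2 nm > 571.4 nm, the photons lack sufficient energy.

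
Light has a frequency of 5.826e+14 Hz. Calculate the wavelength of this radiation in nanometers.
514.58 nm

Using the wave equation: c = fλ

Solving for wavelength:
λ = c/f = (3×10⁸ m/s) / (5.826e+14 Hz)
λ = 514.58 nm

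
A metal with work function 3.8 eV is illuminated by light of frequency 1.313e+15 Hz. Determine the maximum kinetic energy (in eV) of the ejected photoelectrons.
1.6301 eV

Using Einstein's photoelectric equation: KE_max = hf - φ

First, calculate the photon energy:
E_photon = hf = (6.626×10⁻³⁴ J·s)(1.313e+15 Hz)
E_photon = 5.4301 eV

Then, the maximum kinetic energy:
KE_max = E_photon - φ = 5.4301 eV - 3.8 eV = 1.6301 eV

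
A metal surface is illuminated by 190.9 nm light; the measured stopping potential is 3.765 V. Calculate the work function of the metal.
2.73 eV

The stopping potential gives the maximum kinetic energy: KE_max = eV_s = 3.765 eV

From Einstein's photoelectric equation: KE_max = hc/λ - φ
Rearranging: φ = hc/λ - KE_max

Calculate photon energy:
E_photon = hc/λ = (6.626×10⁻³⁴ J·s)(3×10⁸ m/s) / (190.9×10⁻⁹ m) = 6.4947 eV

Therefore:
φ = 6.4947 - 3.765 = 2.73 eV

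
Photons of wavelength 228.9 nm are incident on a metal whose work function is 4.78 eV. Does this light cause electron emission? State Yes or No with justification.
Yes

For photoemission, the photon energy must exceed the work function.

Photon energy: E = hc/λ = 5.4165 eV
Work function: φ = 4.78 eV

Since E_photon (5.4165 eV) > φ (4.78 eV), photoemission WILL occur.
The threshold wavelength is λ₀ = hc/φ = 259.4 nm.
Since 228.9 nm < 259.4 nm, the light has sufficient energy.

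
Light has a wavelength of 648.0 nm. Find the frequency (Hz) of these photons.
4.6264e+14 Hz

Using the wave equation: c = fλ

Solving for frequency:
f = c/λ = (3×10⁸ m/s) / (648.0×10⁻⁹ m)
f = 4.6264e+14 Hz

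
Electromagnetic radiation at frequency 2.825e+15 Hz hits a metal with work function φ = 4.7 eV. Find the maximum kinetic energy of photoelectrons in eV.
6.9833 eV

Using Einstein's photoelectric equation: KE_max = hf - φ

First, calculate the photon energy:
E_photon = hf = (6.626×10⁻³⁴ J·s)(2.825e+15 Hz)
E_photon = 11.6833 eV

Then, the maximum kinetic energy:
KE_max = E_photon - φ = 11.6833 eV - 4.7 eV = 6.9833 eV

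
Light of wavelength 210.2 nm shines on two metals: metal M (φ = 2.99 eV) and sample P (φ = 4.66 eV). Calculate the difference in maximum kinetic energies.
1.6700 eV

Using KE_max = hc/λ - φ for each metal:

Photon energy: E = hc/λ = 5.8984 eV

For metal M (φ₁ = 2.99 eV):
KE₁ = E - φ₁ = 5.8984 - 2.99 = 2.9084 eV

For sample P (φ₂ = 4.66 eV):
KE₂ = E - φ₂ = 5.8984 - 4.66 = 1.2384 eV

Difference:
ΔKE = KE₁ - KE₂ = 2.9084 - 1.2384 = 1.6700 eV

Note: The difference equals the difference in work functions: 4.66 - 2.99 = 1.67 eV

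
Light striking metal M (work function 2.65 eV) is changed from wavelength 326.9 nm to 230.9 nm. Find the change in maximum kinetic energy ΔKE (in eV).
1.5769 eV

Using Einstein's equation: KE_max = hc/λ - φ

For λ₁ = 326.9 nm:
KE₁ = hc/λ₁ - φ = 3.7927 - 2.65 = 1.1427 eV

For λ₂ = 230.9 nm:
KE₂ = hc/λ₂ - φ = 5.3696 - 2.65 = 2.7196 eV

Change in KE:
ΔKE = KE₂ - KE₁ = 2.7196 - 1.1427 = 1.5769 eV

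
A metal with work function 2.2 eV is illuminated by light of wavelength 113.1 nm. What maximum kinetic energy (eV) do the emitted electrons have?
8.7624 eV

Using Einstein's photoelectric equation: KE_max = hf - φ = hc/λ - φ

First, calculate the photon energy:
E_photon = hc/λ = (6.626×10⁻³⁴ J·s)(3×10⁸ m/s) / (113.1×10⁻⁹ m)
E_photon = 10.9624 eV

Then, the maximum kinetic energy:
KE_max = E_photon - φ = 10.9624 eV - 2.2 eV = 8.7624 eV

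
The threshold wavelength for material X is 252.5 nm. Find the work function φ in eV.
4.91 eV

At the threshold wavelength, photon energy equals work function:
φ = hc/λ₀

Calculating:
φ = (6.626×10⁻³⁴ J·s)(3×10⁸ m/s) / (252.5×10⁻⁹ m)
φ = 4.91 eV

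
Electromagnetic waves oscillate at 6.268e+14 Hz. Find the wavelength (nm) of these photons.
478.29 nm

Using the wave equation: c = fλ

Solving for wavelength:
λ = c/f = (3×10⁸ m/s) / (6.268e+14 Hz)
λ = 478.29 nm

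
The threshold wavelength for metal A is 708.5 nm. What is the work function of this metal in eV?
1.75 eV

At the threshold wavelength, photon energy equals work function:
φ = hc/λ₀

Calculating:
φ = (6.626×10⁻³⁴ J·s)(3×10⁸ m/s) / (708.5×10⁻⁹ m)
φ = 1.75 eV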